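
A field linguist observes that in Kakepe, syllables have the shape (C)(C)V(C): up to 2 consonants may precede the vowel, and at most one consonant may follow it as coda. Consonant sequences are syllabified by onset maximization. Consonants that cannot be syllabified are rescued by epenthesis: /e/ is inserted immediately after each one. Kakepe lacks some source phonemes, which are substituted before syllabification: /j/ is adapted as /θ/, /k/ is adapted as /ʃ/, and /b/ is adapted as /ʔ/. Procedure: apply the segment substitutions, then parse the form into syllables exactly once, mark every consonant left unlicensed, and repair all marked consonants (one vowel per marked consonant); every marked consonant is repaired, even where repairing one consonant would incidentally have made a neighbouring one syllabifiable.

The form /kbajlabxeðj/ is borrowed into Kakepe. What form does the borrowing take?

ʃʔaθlaʔxeðθe

Substitution: /k/ → /ʃ/, /b/ → /ʔ/, /j/ → /θ/, giving /ʃʔaθlaʔxeðθ/.
Under (C)(C)V(C), the unsyllabifiable consonants are /θ/ (at most one coda consonant is licensed; onsets may contain at most 2 consonants).
Each unlicensed consonant becomes the onset of a new syllable: /θ/ → /θe/.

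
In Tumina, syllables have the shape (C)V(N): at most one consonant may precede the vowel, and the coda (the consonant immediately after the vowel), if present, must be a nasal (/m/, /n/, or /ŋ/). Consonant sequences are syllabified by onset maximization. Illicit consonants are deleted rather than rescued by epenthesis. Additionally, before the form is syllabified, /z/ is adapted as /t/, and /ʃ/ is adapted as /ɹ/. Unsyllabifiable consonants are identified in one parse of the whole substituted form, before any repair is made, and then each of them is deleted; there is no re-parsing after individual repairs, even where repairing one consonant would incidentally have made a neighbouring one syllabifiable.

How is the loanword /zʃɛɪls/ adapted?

Substitution: /z/ → /t/, /ʃ/ → /ɹ/, giving /tɹɛɪls/.
Under (C)V(N), the unsyllabifiable consonants are /t/, /l/, /s/ (only a nasal (/m/, /n/, or /ŋ/) is licensed in coda position; onsets are limited to one consonant).
Deleting the stranded consonants removes /t/, /l/, /s/.

ɹɛɪ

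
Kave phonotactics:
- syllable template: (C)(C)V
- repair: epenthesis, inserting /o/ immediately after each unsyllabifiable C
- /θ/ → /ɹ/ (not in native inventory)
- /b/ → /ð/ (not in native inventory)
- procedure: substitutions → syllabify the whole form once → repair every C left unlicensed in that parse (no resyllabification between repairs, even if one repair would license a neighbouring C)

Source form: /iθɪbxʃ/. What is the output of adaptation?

iɹɪðoxoʃo

Substitution: /θ/ → /ɹ/, /b/ → /ð/, giving /iɹɪðxʃ/.
Syllabifying with onset maximization leaves /ð/, /x/, /ʃ/ stranded (no codas are permitted; onsets may contain at most 2 consonants).
Inserting the epenthetic vowel yields /ð/ → /ðo/, /x/ → /xo/, /ʃ/ → /ʃo/.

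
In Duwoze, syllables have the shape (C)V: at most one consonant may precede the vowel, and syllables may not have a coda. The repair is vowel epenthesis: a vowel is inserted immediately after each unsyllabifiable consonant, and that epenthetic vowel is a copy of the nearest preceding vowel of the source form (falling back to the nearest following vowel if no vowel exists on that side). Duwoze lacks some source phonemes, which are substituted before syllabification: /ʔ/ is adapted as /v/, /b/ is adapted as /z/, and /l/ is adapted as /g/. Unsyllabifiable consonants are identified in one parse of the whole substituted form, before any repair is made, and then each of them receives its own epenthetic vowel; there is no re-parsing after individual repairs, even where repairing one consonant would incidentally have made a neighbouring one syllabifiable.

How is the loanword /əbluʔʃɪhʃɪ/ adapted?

əzəguvuʃɪhɪʃɪ

Substitution: /b/ → /z/, /l/ → /g/, /ʔ/ → /v/, giving /əzguvʃɪhʃɪ/.
Under (C)V, the unsyllabifiable consonants are /z/, /v/, /h/ (no codas are permitted; onsets are limited to one consonant).
Inserting the epenthetic vowel yields /z/ → /zə/, /v/ → /vu/, /h/ → /hɪ/.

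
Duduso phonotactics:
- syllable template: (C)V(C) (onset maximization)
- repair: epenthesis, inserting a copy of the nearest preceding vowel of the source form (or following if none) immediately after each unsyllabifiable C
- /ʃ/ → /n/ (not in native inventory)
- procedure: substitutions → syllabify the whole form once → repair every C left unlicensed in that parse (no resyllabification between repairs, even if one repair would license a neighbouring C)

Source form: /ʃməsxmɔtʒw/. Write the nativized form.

nəməsxəmɔtʒɔwɔ

Substitution: /ʃ/ → /n/, giving /nməsxmɔtʒw/.
The consonants /n/, /x/, /ʒ/, /w/ cannot be parsed into a legal (C)V(C) syllable (at most one coda consonant is licensed; onsets are limited to one consonant).
Inserting the epenthetic vowel yields /n/ → /nə/, /x/ → /xə/, /ʒ/ → /ʒɔ/, /w/ → /wɔ/.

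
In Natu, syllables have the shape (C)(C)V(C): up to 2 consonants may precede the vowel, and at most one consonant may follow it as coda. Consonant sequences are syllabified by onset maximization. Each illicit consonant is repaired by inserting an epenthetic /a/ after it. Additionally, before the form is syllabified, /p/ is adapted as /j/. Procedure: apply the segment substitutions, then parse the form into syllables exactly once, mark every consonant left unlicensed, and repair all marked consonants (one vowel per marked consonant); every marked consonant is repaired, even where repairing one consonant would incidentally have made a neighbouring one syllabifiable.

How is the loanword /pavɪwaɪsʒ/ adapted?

Substitution: /p/ → /j/, giving /javɪwaɪsʒ/.
The consonants /ʒ/ cannot be parsed into a legal (C)(C)V(C) syllable (at most one coda consonant is licensed; onsets may contain at most 2 consonants).
Epenthesis after each stranded consonant: /ʒ/ → /ʒa/.

javɪwaɪsʒa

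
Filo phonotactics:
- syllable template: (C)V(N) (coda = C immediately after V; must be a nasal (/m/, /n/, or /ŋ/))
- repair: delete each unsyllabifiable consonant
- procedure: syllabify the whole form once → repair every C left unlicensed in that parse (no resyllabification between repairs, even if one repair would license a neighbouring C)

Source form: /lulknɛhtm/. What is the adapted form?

lunɛ

Under (C)V(N), the unsyllabifiable consonants are /l/, /k/, /h/, /t/, /m/ (only a nasal (/m/, /n/, or /ŋ/) is licensed in coda position; onsets are limited to one consonant).
Deleting the stranded consonants removes /l/, /k/, /h/, /t/, /m/.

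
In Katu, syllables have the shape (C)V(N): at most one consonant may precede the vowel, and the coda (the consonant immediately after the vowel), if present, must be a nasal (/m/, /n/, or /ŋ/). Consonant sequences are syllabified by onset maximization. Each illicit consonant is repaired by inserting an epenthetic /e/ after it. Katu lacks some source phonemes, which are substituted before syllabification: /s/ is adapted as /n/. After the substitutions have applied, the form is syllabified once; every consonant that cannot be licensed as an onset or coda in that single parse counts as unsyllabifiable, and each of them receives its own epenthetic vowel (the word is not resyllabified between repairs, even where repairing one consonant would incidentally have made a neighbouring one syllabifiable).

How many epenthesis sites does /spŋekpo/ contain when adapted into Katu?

3

After substitution the input is /npŋekpo/.
The unsyllabifiable consonants are /n/, /p/, /k/; each receives one epenthetic vowel.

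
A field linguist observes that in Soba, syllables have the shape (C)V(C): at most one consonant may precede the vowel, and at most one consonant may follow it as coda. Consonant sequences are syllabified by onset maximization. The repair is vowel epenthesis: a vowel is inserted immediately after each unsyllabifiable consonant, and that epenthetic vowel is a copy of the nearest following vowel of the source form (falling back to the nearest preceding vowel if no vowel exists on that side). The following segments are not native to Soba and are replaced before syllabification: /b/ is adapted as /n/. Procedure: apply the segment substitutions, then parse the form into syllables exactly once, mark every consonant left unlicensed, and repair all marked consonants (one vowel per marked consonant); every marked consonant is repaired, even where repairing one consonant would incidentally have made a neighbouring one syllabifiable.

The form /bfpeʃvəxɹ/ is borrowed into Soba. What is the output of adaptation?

nefepeʃvəxɹə

Substitution: /b/ → /n/, giving /nfpeʃvəxɹ/.
Under (C)V(C), the unsyllabifiable consonants are /n/, /f/, /ɹ/ (at most one coda consonant is licensed; onsets are limited to one consonant).
Epenthesis after each stranded consonant: /n/ → /ne/, /f/ → /fe/, /ɹ/ → /ɹə/.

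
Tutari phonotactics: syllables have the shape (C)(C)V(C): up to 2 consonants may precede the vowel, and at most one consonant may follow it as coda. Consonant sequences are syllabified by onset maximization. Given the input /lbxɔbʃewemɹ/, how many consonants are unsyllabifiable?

Under (C)(C)V(C), the unsyllabifiable consonants are /l/, /ɹ/ (at most one coda consonant is licensed; onsets may contain at most 2 consonants).

2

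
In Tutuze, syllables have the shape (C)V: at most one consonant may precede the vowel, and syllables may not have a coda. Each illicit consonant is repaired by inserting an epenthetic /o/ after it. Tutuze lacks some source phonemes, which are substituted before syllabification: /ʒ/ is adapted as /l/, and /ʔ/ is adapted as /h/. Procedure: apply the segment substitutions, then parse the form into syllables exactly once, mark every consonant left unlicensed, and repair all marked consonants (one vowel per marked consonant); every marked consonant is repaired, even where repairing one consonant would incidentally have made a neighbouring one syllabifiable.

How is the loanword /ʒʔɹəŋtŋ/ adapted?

lohoɹəŋotoŋo

Substitution: /ʒ/ → /l/, /ʔ/ → /h/, giving /lhɹəŋtŋ/.
Under (C)V, the unsyllabifiable consonants are /l/, /h/, /ŋ/, /t/, /ŋ/ (no codas are permitted; onsets are limited to one consonant).
Each unlicensed consonant becomes the onset of a new syllable: /l/ → /lo/, /h/ → /ho/, /ŋ/ → /ŋo/, /t/ → /to/, /ŋ/ → /ŋo/.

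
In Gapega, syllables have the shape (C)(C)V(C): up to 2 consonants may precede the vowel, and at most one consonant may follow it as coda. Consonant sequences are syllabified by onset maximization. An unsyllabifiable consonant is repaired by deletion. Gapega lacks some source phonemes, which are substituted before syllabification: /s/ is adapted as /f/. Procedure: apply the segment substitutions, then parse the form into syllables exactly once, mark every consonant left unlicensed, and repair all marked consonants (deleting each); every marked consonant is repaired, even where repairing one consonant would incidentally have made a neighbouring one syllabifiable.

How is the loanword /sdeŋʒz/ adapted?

fdeŋ

Substitution: /s/ → /f/, giving /fdeŋʒz/.
Under (C)(C)V(C), the unsyllabifiable consonants are /ʒ/, /z/ (at most one coda consonant is licensed; onsets may contain at most 2 consonants).
Each unlicensed consonant is deleted: /ʒ/, /z/.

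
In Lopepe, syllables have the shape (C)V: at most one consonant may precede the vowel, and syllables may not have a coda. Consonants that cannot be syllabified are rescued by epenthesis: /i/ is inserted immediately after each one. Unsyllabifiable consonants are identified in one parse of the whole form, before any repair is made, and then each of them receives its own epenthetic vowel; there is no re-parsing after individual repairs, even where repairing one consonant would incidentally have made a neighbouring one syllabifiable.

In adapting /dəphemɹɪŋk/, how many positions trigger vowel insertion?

The unsyllabifiable consonants are /p/, /m/, /ŋ/, /k/; each receives one epenthetic vowel.

4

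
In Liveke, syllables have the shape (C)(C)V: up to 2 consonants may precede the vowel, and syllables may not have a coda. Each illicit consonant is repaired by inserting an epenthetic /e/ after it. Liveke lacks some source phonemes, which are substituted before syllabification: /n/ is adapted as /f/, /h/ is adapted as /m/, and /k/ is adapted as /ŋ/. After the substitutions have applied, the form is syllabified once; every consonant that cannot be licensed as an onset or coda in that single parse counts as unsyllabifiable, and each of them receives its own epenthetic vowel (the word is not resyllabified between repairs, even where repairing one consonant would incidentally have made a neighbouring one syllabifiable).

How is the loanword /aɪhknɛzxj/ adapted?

aɪmeŋfɛzexeje

Substitution: /h/ → /m/, /k/ → /ŋ/, /n/ → /f/, giving /aɪmŋfɛzxj/.
Under (C)(C)V, the unsyllabifiable consonants are /m/, /z/, /x/, /j/ (no codas are permitted; onsets may contain at most 2 consonants).
Inserting the epenthetic vowel yields /m/ → /me/, /z/ → /ze/, /x/ → /xe/, /j/ → /je/.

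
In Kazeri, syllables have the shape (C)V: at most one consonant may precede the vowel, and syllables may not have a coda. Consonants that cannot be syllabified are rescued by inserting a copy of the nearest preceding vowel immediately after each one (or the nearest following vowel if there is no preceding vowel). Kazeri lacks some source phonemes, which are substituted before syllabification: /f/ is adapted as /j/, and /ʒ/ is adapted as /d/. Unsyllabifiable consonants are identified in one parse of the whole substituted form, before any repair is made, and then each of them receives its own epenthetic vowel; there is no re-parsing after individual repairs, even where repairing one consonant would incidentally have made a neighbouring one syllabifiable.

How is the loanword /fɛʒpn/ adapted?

Substitution: /f/ → /j/, /ʒ/ → /d/, giving /jɛdpn/.
Syllabifying with onset maximization leaves /d/, /p/, /n/ stranded (no codas are permitted; onsets are limited to one consonant).
Inserting the epenthetic vowel yields /d/ → /dɛ/, /p/ → /pɛ/, /n/ → /nɛ/.

jɛdɛpɛnɛ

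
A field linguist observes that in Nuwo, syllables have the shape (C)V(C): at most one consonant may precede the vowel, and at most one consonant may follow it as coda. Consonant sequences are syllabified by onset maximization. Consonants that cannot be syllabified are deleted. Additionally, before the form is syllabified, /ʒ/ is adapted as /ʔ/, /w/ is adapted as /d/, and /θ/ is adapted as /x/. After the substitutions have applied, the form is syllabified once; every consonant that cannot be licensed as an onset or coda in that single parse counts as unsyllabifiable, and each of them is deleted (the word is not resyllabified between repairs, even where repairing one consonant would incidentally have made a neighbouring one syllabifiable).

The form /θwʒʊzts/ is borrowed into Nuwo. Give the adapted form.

Substitution: /θ/ → /x/, /w/ → /d/, /ʒ/ → /ʔ/, giving /xdʔʊzts/.
Under (C)V(C), the unsyllabifiable consonants are /x/, /d/, /t/, /s/ (at most one coda consonant is licensed; onsets are limited to one consonant).
Each unlicensed consonant is deleted: /x/, /d/, /t/, /s/.

ʔʊz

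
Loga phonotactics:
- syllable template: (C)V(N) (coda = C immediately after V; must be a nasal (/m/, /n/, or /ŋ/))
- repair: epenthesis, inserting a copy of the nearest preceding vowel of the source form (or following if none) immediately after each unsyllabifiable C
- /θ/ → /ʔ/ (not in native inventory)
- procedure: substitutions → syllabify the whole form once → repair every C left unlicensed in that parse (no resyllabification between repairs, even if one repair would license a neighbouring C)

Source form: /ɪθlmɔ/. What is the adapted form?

Substitution: /θ/ → /ʔ/, giving /ɪʔlmɔ/.
The consonants /ʔ/, /l/ cannot be parsed into a legal (C)V(N) syllable (only a nasal (/m/, /n/, or /ŋ/) is licensed in coda position; onsets are limited to one consonant).
Each unlicensed consonant becomes the onset of a new syllable: /ʔ/ → /ʔɪ/, /l/ → /lɪ/.

ɪʔɪlɪmɔ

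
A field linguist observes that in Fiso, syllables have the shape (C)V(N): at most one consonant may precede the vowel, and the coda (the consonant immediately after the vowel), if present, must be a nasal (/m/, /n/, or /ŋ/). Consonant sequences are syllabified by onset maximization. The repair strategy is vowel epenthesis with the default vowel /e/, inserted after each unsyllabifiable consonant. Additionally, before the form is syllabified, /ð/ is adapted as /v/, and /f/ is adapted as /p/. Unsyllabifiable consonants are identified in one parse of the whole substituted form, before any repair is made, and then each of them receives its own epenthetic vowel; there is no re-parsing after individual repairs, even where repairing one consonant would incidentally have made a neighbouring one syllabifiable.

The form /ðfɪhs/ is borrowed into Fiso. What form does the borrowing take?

vepɪhese

Substitution: /ð/ → /v/, /f/ → /p/, giving /vpɪhs/.
Under (C)V(N), the unsyllabifiable consonants are /v/, /h/, /s/ (only a nasal (/m/, /n/, or /ŋ/) is licensed in coda position; onsets are limited to one consonant).
Epenthesis after each stranded consonant: /v/ → /ve/, /h/ → /he/, /s/ → /se/.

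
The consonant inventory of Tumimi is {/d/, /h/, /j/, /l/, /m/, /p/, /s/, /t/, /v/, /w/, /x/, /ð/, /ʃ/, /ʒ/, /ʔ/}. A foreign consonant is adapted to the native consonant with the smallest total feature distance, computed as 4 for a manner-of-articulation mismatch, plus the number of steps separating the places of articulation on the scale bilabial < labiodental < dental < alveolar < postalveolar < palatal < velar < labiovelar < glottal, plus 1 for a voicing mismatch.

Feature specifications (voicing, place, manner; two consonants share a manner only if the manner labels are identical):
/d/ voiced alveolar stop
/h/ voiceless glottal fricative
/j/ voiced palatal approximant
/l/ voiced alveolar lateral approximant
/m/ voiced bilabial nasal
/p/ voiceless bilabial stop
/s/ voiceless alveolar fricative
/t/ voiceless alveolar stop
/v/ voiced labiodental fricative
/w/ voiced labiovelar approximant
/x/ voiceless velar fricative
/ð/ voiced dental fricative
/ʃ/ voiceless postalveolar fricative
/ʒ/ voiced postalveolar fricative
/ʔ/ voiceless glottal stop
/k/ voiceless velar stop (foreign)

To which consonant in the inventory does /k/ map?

/ʔ/ is closest: same manner (stop), place distance 2 (velar→glottal), same voicing; total 2. Next closest is /t/ at distance 3.

ʔ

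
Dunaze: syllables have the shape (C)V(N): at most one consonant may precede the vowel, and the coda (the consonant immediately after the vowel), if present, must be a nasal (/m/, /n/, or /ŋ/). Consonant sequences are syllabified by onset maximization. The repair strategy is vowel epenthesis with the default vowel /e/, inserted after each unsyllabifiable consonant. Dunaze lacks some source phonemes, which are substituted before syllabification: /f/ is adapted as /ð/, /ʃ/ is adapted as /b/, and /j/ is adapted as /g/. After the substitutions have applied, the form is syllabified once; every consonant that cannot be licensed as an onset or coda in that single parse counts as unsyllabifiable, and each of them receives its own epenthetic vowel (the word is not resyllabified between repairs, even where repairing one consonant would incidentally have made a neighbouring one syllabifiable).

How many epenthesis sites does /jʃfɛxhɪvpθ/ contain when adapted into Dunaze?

After substitution the input is /gbðɛxhɪvpθ/.
The unsyllabifiable consonants are /g/, /b/, /x/, /v/, /p/, /θ/; each receives one epenthetic vowel.

6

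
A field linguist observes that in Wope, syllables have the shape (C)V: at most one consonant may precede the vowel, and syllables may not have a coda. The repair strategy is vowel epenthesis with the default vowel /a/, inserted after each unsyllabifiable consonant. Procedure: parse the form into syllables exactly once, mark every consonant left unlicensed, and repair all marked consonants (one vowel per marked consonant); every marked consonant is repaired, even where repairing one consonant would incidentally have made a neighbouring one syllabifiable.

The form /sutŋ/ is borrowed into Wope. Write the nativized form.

sutaŋa

The consonants /t/, /ŋ/ cannot be parsed into a legal (C)V syllable (no codas are permitted; onsets are limited to one consonant).
Inserting the epenthetic vowel yields /t/ → /ta/, /ŋ/ → /ŋa/.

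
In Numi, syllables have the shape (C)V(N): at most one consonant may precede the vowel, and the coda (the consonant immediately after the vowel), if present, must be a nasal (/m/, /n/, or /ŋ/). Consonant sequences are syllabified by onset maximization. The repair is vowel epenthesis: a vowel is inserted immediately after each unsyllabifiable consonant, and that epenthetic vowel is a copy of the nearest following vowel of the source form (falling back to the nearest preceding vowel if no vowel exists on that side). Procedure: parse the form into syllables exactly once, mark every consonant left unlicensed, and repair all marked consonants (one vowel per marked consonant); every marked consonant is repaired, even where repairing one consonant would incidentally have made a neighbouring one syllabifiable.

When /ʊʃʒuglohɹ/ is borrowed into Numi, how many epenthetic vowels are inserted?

The unsyllabifiable consonants are /ʃ/, /g/, /h/, /ɹ/; each receives one epenthetic vowel.

4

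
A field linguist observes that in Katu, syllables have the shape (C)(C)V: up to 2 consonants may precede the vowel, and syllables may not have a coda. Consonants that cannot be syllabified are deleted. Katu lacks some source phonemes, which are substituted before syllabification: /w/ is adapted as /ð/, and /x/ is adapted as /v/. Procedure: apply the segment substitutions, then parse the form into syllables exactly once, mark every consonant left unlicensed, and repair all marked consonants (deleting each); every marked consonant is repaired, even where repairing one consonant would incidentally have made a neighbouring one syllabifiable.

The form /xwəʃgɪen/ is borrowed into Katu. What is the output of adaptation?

Substitution: /x/ → /v/, /w/ → /ð/, giving /vðəʃgɪen/.
Under (C)(C)V, the unsyllabifiable consonants are /n/ (no codas are permitted; onsets may contain at most 2 consonants).
Deleting the stranded consonants removes /n/.

vðəʃgɪe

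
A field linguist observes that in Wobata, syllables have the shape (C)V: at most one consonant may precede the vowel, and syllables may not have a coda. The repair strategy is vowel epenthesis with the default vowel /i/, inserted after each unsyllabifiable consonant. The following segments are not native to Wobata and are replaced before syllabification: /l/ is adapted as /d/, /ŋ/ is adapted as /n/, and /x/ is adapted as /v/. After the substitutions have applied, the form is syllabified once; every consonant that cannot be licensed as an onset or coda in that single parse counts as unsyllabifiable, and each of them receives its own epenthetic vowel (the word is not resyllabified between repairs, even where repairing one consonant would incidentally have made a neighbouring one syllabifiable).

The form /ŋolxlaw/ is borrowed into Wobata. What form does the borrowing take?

Substitution: /ŋ/ → /n/, /l/ → /d/, /x/ → /v/, giving /nodvdaw/.
The consonants /d/, /v/, /w/ cannot be parsed into a legal (C)V syllable (no codas are permitted; onsets are limited to one consonant).
Each unlicensed consonant becomes the onset of a new syllable: /d/ → /di/, /v/ → /vi/, /w/ → /wi/.

nodividawi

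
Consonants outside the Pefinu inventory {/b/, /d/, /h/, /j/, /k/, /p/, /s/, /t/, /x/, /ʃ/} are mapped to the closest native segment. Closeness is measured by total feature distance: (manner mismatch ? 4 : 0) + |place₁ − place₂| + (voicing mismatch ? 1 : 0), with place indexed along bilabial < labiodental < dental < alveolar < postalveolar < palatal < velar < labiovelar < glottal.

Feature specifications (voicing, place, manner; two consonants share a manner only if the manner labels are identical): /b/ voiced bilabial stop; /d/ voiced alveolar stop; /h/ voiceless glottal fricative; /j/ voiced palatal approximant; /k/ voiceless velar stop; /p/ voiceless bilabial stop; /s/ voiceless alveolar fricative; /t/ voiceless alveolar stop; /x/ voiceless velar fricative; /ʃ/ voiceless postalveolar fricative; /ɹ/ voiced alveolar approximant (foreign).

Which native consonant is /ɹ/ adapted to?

/j/ is closest: same manner (approximant), place distance 2 (alveolar→palatal), same voicing; total 2. Next closest is /d/ at distance 4.

j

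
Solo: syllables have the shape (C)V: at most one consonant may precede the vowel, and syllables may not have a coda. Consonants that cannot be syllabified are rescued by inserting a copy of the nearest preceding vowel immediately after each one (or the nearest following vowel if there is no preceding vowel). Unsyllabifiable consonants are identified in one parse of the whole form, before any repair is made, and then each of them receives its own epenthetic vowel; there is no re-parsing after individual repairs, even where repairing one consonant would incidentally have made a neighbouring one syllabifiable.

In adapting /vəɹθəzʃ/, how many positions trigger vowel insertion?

3

The unsyllabifiable consonants are /ɹ/, /z/, /ʃ/; each receives one epenthetic vowel.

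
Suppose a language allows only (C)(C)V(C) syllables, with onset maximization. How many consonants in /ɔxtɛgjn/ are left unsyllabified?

The consonants /j/, /n/ cannot be parsed into a legal (C)(C)V(C) syllable (at most one coda consonant is licensed; onsets may contain at most 2 consonants).

2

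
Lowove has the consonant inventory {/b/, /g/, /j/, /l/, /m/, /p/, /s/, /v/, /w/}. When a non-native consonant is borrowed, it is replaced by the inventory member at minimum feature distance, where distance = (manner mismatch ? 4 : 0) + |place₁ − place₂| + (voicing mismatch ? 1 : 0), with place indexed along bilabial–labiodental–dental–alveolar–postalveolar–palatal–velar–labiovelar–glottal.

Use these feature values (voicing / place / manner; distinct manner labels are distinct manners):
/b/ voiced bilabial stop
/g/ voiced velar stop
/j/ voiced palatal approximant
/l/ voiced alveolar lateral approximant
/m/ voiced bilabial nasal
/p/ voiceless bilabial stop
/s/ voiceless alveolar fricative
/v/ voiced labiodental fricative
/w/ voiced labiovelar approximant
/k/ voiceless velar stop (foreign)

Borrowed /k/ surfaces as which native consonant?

/g/ is closest: same manner (stop), place distance 0 (velar→velar), voicing differs (+1); total 1. Next closest is /j/ at distance 6.

g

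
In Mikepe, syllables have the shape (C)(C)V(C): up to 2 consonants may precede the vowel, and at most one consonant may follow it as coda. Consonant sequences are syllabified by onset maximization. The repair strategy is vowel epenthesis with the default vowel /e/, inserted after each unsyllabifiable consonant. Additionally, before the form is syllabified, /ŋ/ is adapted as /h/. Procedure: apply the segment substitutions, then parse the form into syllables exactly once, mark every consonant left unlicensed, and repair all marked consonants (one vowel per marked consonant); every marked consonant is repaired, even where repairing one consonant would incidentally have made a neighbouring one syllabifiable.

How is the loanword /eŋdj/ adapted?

Substitution: /ŋ/ → /h/, giving /ehdj/.
Under (C)(C)V(C), the unsyllabifiable consonants are /d/, /j/ (at most one coda consonant is licensed; onsets may contain at most 2 consonants).
Inserting the epenthetic vowel yields /d/ → /de/, /j/ → /je/.

ehdeje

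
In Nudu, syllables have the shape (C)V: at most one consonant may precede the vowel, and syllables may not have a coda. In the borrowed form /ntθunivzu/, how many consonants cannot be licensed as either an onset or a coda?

Under (C)V, the unsyllabifiable consonants are /n/, /t/, /v/ (no codas are permitted; onsets are limited to one consonant).

3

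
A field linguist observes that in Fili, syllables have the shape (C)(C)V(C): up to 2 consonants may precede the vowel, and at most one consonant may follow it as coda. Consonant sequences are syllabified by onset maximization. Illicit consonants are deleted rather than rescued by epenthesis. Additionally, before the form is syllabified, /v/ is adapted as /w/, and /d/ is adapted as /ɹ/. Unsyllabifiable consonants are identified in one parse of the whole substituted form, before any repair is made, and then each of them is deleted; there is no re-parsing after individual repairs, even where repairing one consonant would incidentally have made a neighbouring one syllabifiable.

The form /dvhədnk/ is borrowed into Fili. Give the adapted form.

whəɹ

Substitution: /d/ → /ɹ/, /v/ → /w/, giving /ɹwhəɹnk/.
Under (C)(C)V(C), the unsyllabifiable consonants are /ɹ/, /n/, /k/ (at most one coda consonant is licensed; onsets may contain at most 2 consonants).
Deleting the stranded consonants removes /ɹ/, /n/, /k/.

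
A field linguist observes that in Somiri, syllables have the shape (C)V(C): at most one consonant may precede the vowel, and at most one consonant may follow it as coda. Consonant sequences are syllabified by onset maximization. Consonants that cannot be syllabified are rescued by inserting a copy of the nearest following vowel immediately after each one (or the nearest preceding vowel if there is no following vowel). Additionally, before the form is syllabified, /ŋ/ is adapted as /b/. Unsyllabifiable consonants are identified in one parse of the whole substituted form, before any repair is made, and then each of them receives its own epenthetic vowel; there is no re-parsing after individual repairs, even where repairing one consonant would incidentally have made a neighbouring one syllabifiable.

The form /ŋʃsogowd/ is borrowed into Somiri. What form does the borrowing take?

Substitution: /ŋ/ → /b/, giving /bʃsogowd/.
The consonants /b/, /ʃ/, /d/ cannot be parsed into a legal (C)V(C) syllable (at most one coda consonant is licensed; onsets are limited to one consonant).
Each unlicensed consonant becomes the onset of a new syllable: /b/ → /bo/, /ʃ/ → /ʃo/, /d/ → /do/.

boʃosogowdo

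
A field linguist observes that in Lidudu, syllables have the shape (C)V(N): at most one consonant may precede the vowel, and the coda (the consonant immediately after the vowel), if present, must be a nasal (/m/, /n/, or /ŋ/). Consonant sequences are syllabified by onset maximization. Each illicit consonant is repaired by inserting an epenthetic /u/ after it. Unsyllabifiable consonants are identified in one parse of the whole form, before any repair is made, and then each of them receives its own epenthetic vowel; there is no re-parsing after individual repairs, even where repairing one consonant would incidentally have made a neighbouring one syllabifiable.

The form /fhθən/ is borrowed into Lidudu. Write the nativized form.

fuhuθən

Syllabifying with onset maximization leaves /f/, /h/ stranded (only a nasal (/m/, /n/, or /ŋ/) is licensed in coda position; onsets are limited to one consonant).
Inserting the epenthetic vowel yields /f/ → /fu/, /h/ → /hu/.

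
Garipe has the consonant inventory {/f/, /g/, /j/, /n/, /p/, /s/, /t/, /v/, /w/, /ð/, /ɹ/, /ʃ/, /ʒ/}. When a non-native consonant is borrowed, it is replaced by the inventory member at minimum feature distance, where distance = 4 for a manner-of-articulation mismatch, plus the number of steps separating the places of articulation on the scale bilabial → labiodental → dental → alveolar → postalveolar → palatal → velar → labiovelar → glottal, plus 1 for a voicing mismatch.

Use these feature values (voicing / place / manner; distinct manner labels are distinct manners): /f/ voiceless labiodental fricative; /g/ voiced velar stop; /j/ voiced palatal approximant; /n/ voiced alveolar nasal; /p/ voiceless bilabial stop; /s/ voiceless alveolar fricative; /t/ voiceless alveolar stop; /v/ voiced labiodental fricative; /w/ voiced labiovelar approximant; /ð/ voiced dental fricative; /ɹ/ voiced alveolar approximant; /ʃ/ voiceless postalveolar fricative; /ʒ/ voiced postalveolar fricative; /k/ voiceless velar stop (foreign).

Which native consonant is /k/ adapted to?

/g/ is closest: same manner (stop), place distance 0 (velar→velar), voicing differs (+1); total 1. Next closest is /t/ at distance 3.

g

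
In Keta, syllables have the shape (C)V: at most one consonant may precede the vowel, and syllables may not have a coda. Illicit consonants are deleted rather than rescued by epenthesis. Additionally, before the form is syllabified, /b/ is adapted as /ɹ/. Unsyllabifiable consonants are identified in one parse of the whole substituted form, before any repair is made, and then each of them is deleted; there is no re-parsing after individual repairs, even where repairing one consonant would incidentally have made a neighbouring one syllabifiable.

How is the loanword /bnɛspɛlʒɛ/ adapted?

nɛpɛʒɛ

Substitution: /b/ → /ɹ/, giving /ɹnɛspɛlʒɛ/.
Syllabifying with onset maximization leaves /ɹ/, /s/, /l/ stranded (no codas are permitted; onsets are limited to one consonant).
Each unlicensed consonant is deleted: /ɹ/, /s/, /l/.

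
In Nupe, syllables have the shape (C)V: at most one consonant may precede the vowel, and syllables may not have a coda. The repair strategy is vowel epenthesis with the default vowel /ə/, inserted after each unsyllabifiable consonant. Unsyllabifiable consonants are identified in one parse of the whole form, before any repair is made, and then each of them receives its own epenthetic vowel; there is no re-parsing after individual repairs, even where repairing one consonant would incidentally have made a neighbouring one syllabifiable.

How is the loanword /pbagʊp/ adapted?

Syllabifying with onset maximization leaves /p/, /p/ stranded (no codas are permitted; onsets are limited to one consonant).
Each unlicensed consonant becomes the onset of a new syllable: /p/ → /pə/, /p/ → /pə/.

pəbagʊpə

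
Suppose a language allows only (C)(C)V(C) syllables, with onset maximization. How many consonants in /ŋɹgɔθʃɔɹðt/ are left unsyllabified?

Under (C)(C)V(C), the unsyllabifiable consonants are /ŋ/, /ð/, /t/ (at most one coda consonant is licensed; onsets may contain at most 2 consonants).

3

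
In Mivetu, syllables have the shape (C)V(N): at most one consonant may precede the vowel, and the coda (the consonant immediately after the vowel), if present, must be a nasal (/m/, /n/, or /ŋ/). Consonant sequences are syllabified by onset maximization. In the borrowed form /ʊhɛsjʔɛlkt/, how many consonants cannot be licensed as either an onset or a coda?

Under (C)V(N), the unsyllabifiable consonants are /s/, /j/, /l/, /k/, /t/ (only a nasal (/m/, /n/, or /ŋ/) is licensed in coda position; onsets are limited to one consonant).

5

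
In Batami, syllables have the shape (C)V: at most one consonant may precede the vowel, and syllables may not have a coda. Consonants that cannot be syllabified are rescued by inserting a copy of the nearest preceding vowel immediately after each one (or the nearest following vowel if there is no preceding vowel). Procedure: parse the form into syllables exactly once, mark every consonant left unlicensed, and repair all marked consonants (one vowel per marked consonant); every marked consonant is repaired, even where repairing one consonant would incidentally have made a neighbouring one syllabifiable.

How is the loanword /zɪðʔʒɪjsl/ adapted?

zɪðɪʔɪʒɪjɪsɪlɪ

Under (C)V, the unsyllabifiable consonants are /ð/, /ʔ/, /j/, /s/, /l/ (no codas are permitted; onsets are limited to one consonant).
Each unlicensed consonant becomes the onset of a new syllable: /ð/ → /ðɪ/, /ʔ/ → /ʔɪ/, /j/ → /jɪ/, /s/ → /sɪ/, /l/ → /lɪ/.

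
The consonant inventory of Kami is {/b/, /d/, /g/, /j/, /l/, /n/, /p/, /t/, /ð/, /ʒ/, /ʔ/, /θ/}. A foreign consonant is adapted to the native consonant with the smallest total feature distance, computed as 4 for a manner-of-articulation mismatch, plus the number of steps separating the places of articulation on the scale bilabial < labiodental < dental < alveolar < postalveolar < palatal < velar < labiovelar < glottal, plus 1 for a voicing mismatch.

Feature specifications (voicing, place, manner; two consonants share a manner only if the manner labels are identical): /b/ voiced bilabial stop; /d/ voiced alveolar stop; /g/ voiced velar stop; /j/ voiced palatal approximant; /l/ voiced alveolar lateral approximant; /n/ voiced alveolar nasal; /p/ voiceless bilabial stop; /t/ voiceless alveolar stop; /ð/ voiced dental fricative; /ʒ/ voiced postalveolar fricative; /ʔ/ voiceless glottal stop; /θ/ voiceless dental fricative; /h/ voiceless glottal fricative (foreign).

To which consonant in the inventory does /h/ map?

/ʔ/ is closest: manner differs (fricative→stop, +4), place distance 0 (glottal→glottal), same voicing; total 4. Next closest is /ʒ/ at distance 5.

ʔ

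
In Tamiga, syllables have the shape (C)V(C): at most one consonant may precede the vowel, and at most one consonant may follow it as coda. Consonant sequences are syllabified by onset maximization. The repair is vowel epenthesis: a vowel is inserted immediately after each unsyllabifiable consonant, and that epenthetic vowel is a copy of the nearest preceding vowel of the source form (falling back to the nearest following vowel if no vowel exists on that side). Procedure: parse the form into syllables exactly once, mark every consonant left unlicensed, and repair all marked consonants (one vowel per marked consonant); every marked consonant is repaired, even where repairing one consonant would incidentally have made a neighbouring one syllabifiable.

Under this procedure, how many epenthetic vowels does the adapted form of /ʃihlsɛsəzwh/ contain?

The unsyllabifiable consonants are /l/, /w/, /h/; each receives one epenthetic vowel.

3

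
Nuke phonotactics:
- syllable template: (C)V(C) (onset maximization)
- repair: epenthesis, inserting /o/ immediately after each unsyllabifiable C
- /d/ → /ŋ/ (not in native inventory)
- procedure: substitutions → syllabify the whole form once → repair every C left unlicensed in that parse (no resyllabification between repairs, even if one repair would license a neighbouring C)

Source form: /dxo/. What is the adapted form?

ŋoxo

Substitution: /d/ → /ŋ/, giving /ŋxo/.
The consonants /ŋ/ cannot be parsed into a legal (C)V(C) syllable (at most one coda consonant is licensed; onsets are limited to one consonant).
Each unlicensed consonant becomes the onset of a new syllable: /ŋ/ → /ŋo/.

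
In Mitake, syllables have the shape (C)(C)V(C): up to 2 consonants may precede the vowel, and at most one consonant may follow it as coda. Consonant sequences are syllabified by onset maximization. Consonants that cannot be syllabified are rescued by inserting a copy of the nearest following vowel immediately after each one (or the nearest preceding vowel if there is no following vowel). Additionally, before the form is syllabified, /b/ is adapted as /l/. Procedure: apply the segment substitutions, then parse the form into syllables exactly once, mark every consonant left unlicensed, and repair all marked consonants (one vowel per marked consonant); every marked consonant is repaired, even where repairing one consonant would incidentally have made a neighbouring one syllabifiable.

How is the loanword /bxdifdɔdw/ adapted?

Substitution: /b/ → /l/, giving /lxdifdɔdw/.
Under (C)(C)V(C), the unsyllabifiable consonants are /l/, /w/ (at most one coda consonant is licensed; onsets may contain at most 2 consonants).
Epenthesis after each stranded consonant: /l/ → /li/, /w/ → /wɔ/.

lixdifdɔdwɔ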